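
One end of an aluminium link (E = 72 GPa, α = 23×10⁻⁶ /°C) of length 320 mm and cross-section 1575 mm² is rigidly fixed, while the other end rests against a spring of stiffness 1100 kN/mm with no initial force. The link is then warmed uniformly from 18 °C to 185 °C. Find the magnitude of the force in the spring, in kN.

Free thermal expansion: δ_free = αΔT L = 23×10⁻⁶ × 167 × 320 = 1.229 mm.
Let P be the compressive force at the spring. The link shortens elastically by PL/(AE) and the spring compresses by P/k; together these equal δ_free.
P [ L/(AE) + 1/k ] = δ_free → P [ 320/(1575×72×10³) + 1/(1100×10³) ] = 1.229.
P = 1.229 / 3.731×10⁻⁶ = 329400 N.

P ≈ 329 kN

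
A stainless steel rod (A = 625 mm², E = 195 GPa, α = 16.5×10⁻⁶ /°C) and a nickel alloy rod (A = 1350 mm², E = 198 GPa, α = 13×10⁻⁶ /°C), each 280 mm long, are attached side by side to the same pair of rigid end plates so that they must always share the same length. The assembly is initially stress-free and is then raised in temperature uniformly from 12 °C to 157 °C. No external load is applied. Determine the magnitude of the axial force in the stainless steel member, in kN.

The stainless steel has the larger α, so on heating it would change length more than the nickel alloy if both were free. The rigid plates force a common final length, so the stainless steel is put into compression and the nickel alloy into tension, with equal and opposite forces P (no external load).
Compatibility of the two members (thermal + elastic change equal): (α₁ − α₂)ΔT = P·[1/(A₁E₁) + 1/(A₂E₂)].
|α₁ − α₂|·ΔT = 3.5×10⁻⁶ × 145 = 0.0005075.
1/(A₁E₁) + 1/(A₂E₂) = 1/(625×195×10³) + 1/(1350×198×10³) = 1.195×10⁻⁸ N⁻¹.
P = 0.0005075 / 1.195×10⁻⁸ = 42480 N = 42.48 kN.

P ≈ 42.5 kN (compressive in the stainless steel)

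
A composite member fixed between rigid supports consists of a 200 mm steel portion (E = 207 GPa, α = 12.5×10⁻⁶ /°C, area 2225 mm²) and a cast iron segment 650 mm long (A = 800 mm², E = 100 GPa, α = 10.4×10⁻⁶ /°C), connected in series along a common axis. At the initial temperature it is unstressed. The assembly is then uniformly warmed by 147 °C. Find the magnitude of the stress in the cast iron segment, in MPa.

If the supports were absent, the total length change would be Σ αᵢΔT Lᵢ = 12.5×10⁻⁶×147×200 + 10.4×10⁻⁶×147×650 = 1.361 mm.
Since the ends are fixed, an axial force P builds up, equal in every segment, with P · Σ Lᵢ/(AᵢEᵢ) = δ_free.
Σ Lᵢ/(AᵢEᵢ) = 200/(2225×207×10³) + 650/(800×100×10³) = 8.559×10⁻⁶ mm/N.
Hence P = δ_free / Σ(L/AE) = 1.361/8.559×10⁻⁶ = 159 kN (compressive).
σ_{cast iron} = P / A = 159000 / 800 = 198.8 MPa.

σ ≈ 199 MPa (compressive)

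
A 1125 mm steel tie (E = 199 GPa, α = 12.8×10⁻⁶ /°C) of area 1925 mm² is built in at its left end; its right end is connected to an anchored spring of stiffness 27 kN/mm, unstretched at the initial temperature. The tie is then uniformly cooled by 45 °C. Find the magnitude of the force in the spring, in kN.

Free thermal contraction: δ_free = αΔT L = 12.8×10⁻⁶ × 45 × 1125 = 0.648 mm.
Let P be the tensile force in the spring. The tie extends elastically by PL/(AE) and the spring stretches by P/k; together these equal δ_free.
P [ L/(AE) + 1/k ] = δ_free → P [ 1125/(1925×199×10³) + 1/(27×10³) ] = 0.648.
P = 0.648 / 3.997×10⁻⁵ = 16210 N.

P ≈ 16.2 kN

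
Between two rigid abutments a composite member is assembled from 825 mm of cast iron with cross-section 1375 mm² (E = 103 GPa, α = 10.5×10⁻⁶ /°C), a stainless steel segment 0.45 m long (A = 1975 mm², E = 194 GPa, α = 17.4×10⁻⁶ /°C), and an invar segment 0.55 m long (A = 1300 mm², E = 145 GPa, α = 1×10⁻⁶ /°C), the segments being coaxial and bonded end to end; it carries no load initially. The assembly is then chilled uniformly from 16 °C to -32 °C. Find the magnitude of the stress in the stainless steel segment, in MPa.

σ ≈ 41.8 MPa (tensile)

If the supports were absent, the total length change would be Σ αᵢΔT Lᵢ = 10.5×10⁻⁶×48×825 + 17.4×10⁻⁶×48×450 + 1×10⁻⁶×48×550 = 0.818 mm.
Since the ends are fixed, an axial force P builds up, equal in every segment, with P · Σ Lᵢ/(AᵢEᵢ) = δ_free.
Σ Lᵢ/(AᵢEᵢ) = 825/(1375×103×10³) + 450/(1975×194×10³) + 550/(1300×145×10³) = 9.917×10⁻⁶ mm/N.
P = 0.818 / 9.917×10⁻⁶ = 82480 N = 82.48 kN, tensile.
σ_{stainless steel} = P / A = 82480 / 1975 = 41.76 MPa.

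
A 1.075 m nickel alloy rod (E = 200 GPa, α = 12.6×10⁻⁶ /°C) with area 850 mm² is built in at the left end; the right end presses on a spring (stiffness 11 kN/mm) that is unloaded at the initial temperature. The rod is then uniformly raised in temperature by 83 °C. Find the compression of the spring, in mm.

δ ≈ 1.05 mm

If the spring were absent the rod would lengthen by αΔT L = 12.6×10⁻⁶ × 83 × 1075 = 1.124 mm.
With a force P in the spring, the elastic change of the rod is PL/(AE) and that of the spring is P/k; compatibility requires their sum to equal δ_free.
P [ L/(AE) + 1/k ] = δ_free → P [ 1075/(850×200×10³) + 1/(11×10³) ] = 1.124.
P = 1.124 / 9.723×10⁻⁵ = 11560 N.
Spring compression = P/k = 11560/(11×10³) = 1.051 mm.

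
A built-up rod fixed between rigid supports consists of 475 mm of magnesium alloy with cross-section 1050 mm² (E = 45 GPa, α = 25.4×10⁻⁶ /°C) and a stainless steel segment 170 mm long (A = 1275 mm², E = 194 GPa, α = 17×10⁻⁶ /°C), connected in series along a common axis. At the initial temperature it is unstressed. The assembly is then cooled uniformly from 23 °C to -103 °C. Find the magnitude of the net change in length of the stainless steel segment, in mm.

If the supports were absent, the total length change would be Σ αᵢΔT Lᵢ = 25.4×10⁻⁶×126×475 + 17×10⁻⁶×126×170 = 1.884 mm.
The rigid supports impose zero overall length change; the single axial force P common to all segments must satisfy P Σ Lᵢ/(AᵢEᵢ) = δ_free.
Σ Lᵢ/(AᵢEᵢ) = 475/(1050×45×10³) + 170/(1275×194×10³) = 1.074×10⁻⁵ mm/N.
Hence P = δ_free / Σ(L/AE) = 1.884/1.074×10⁻⁵ = 175.4 kN (tensile).
For the stainless steel segment, free thermal change = 17×10⁻⁶×126×170 = 0.3641 mm and elastic change from P = 175400×170/(1275×194×10³) = 0.1206 mm; these oppose, so the net change is 0.244 mm (segment shortens).

|ΔL| ≈ 0.244 mm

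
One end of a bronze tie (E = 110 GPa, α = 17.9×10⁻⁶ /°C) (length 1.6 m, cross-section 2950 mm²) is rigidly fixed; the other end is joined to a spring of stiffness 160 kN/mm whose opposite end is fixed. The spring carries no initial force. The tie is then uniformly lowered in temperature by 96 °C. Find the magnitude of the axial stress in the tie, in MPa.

σ ≈ 83.4 MPa (tensile)

The unrestrained thermal change is αΔT L = 17.9×10⁻⁶ × 96 × 1600 = 2.749 mm.
Let P be the tensile force in the spring. The tie extends elastically by PL/(AE) and the spring stretches by P/k; together these equal δ_free.
So P = δ_free / [L/(AE) + 1/k] = 2.749 / [ 1600/(2950×110×10³) + 1/(160×10³) ].
P = 2.749 / 1.118×10⁻⁵ = 245900 N.
σ = P/A = 245900/2950 = 83.36 MPa.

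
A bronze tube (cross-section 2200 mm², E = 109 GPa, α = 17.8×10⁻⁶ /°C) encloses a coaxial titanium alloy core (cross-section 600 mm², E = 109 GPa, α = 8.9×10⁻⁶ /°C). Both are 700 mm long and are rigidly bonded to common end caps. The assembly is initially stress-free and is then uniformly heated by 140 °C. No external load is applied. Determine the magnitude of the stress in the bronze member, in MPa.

Both members must finish at the same length. With the larger α, the bronze tends to over-expand; the plates restrain it, putting the bronze in compression and the titanium alloy in tension. With no external load the two internal forces are equal and opposite, magnitude P.
Equating the net (thermal + elastic) strains gives |α₁ − α₂|·ΔT = P·[1/(A₁E₁) + 1/(A₂E₂)].
|α₁ − α₂|·ΔT = 8.9×10⁻⁶ × 140 = 0.001246.
1/(A₁E₁) + 1/(A₂E₂) = 1/(2200×109×10³) + 1/(600×109×10³) = 1.946×10⁻⁸ N⁻¹.
P = 0.001246 / 1.946×10⁻⁸ = 64030 N = 64.03 kN.
σ_{bronze} = P/A₁ = 64030/2200 = 29.1 MPa, compressive.

σ ≈ 29.1 MPa (compressive)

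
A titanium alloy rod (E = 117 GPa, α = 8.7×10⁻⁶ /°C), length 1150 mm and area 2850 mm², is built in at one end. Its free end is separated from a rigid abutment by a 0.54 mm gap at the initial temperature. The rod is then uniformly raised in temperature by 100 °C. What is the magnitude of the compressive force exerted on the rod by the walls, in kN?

P ≈ 134 kN

Free thermal elongation = αΔT L = 8.7×10⁻⁶ × 100 × 1150 = 1 mm.
The gap closes (δ_free > 0.54 mm) and the wall then resists a further 1 − 0.54 = 0.4605 mm of expansion.
So σ = E(δ_free − g)/L = 117×10³ × 0.4605/1150 = 46.85 MPa.
P = σA = 46.85 × 2850 = 133.5 kN.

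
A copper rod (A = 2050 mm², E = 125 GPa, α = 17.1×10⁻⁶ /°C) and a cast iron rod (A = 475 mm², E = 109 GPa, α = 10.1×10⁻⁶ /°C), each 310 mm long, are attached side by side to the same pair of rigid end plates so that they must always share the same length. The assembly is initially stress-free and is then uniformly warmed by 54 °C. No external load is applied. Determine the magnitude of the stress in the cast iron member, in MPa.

σ ≈ 34.3 MPa (tensile)

Both members must finish at the same length. With the larger α, the copper tends to over-expand; the plates restrain it, putting the copper in compression and the cast iron in tension. With no external load the two internal forces are equal and opposite, magnitude P.
Compatibility of the two members (thermal + elastic change equal): (α₁ − α₂)ΔT = P·[1/(A₁E₁) + 1/(A₂E₂)].
|α₁ − α₂|·ΔT = 7×10⁻⁶ × 54 = 0.000378.
1/(A₁E₁) + 1/(A₂E₂) = 1/(2050×125×10³) + 1/(475×109×10³) = 2.322×10⁻⁸ N⁻¹.
P = 0.000378 / 2.322×10⁻⁸ = 16280 N = 16.28 kN.
σ_{cast iron} = P/A₂ = 16280/475 = 34.28 MPa, tensile.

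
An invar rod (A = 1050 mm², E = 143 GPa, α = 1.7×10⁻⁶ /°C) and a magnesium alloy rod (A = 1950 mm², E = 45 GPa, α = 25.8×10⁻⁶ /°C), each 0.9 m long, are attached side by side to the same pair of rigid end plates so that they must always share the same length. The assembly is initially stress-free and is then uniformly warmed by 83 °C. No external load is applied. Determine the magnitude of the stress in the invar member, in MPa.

σ ≈ 106 MPa (tensile)

Equilibrium of a rigid end plate with no external load gives equal and opposite internal forces ±P in the two members. Since α_{magnesium alloy} > α_{invar}, heating drives the magnesium alloy into compression and the invar into tension.
Equating the net (thermal + elastic) strains gives |α₁ − α₂|·ΔT = P·[1/(A₁E₁) + 1/(A₂E₂)].
|α₁ − α₂|·ΔT = 24.1×10⁻⁶ × 83 = 0.002.
1/(A₁E₁) + 1/(A₂E₂) = 1/(1050×143×10³) + 1/(1950×45×10³) = 1.806×10⁻⁸ N⁻¹.
So P = 0.002 / 1.806×10⁻⁸ = 110.8 kN.
σ_{invar} = P/A₁ = 110800/1050 = 105.5 MPa, tensile.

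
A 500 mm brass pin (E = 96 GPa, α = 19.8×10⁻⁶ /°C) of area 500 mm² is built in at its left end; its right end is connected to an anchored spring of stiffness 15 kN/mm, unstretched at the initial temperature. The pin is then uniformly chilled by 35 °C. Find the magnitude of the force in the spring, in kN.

If the spring were absent the pin would shorten by αΔT L = 19.8×10⁻⁶ × 35 × 500 = 0.3465 mm.
Let P be the tensile force in the spring. The pin extends elastically by PL/(AE) and the spring stretches by P/k; together these equal δ_free.
P [ L/(AE) + 1/k ] = δ_free → P [ 500/(500×96×10³) + 1/(15×10³) ] = 0.3465.
P = 0.3465 / 7.708×10⁻⁵ = 4495 N.

P ≈ 4.5 kN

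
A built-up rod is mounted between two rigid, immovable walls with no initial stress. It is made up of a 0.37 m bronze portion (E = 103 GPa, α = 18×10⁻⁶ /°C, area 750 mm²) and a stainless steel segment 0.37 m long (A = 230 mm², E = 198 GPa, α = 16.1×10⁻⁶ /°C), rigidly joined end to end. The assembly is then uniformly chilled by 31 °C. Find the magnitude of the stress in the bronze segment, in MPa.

With the walls removed the bar would change length by δ_free = Σ αᵢΔT Lᵢ = 18×10⁻⁶×31×370 + 16.1×10⁻⁶×31×370 = 0.3911 mm.
The rigid supports impose zero overall length change; the single axial force P common to all segments must satisfy P Σ Lᵢ/(AᵢEᵢ) = δ_free.
Σ Lᵢ/(AᵢEᵢ) = 370/(750×103×10³) + 370/(230×198×10³) = 1.291×10⁻⁵ mm/N.
So P = 0.3911 / 1.291×10⁻⁵ = 30.29 kN, tensile.
σ_{bronze} = P / A = 30290 / 750 = 40.38 MPa.

σ ≈ 40.4 MPa (tensile)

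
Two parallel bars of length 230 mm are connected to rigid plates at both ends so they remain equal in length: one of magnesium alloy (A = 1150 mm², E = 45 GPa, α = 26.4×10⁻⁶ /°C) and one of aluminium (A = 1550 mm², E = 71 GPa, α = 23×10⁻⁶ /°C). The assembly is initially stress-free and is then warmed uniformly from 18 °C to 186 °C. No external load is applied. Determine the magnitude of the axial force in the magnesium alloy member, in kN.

P ≈ 20.1 kN (compressive in the magnesium alloy)

Both members must finish at the same length. With the larger α, the magnesium alloy tends to over-expand; the plates restrain it, putting the magnesium alloy in compression and the aluminium in tension. With no external load the two internal forces are equal and opposite, magnitude P.
Setting the final lengths equal and cancelling L: (α₁ − α₂)ΔT = P/(A₁E₁) + P/(A₂E₂).
|α₁ − α₂|·ΔT = 3.4×10⁻⁶ × 168 = 0.0005712.
1/(A₁E₁) + 1/(A₂E₂) = 1/(1150×45×10³) + 1/(1550×71×10³) = 2.841×10⁻⁸ N⁻¹.
So P = 0.0005712 / 2.841×10⁻⁸ = 20.11 kN.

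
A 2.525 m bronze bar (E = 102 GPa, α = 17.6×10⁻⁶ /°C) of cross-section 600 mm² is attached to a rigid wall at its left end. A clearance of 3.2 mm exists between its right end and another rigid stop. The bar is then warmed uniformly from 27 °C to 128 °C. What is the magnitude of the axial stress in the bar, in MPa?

Unrestrained expansion: δ_free = αΔT L = 17.6×10⁻⁶ × 101 × 2525 = 4.488 mm.
After closing the 3.2 mm clearance, 4.488 − 3.2 = 1.288 mm of expansion remains to be suppressed by the wall.
So σ = E(δ_free − g)/L = 102×10³ × 1.288/2525 = 52.05 MPa.

σ ≈ 52 MPa (compressive)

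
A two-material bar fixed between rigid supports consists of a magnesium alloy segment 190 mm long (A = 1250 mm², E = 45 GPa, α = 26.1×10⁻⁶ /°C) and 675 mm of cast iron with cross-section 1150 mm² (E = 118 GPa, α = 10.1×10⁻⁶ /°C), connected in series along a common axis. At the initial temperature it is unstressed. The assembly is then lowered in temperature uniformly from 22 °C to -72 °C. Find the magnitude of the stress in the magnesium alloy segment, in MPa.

σ ≈ 106 MPa (tensile)

Free thermal contraction of the whole bar: Σ αᵢΔT Lᵢ = 26.1×10⁻⁶×94×190 + 10.1×10⁻⁶×94×675 = 1.107 mm.
The rigid supports impose zero overall length change; the single axial force P common to all segments must satisfy P Σ Lᵢ/(AᵢEᵢ) = δ_free.
The series flexibility is Σ Lᵢ/(AᵢEᵢ) = 190/(1250×45×10³) + 675/(1150×118×10³) = 8.352×10⁻⁶ mm/N.
So P = 1.107 / 8.352×10⁻⁶ = 132.5 kN, tensile.
σ_{magnesium alloy} = P / A = 132500 / 1250 = 106 MPa.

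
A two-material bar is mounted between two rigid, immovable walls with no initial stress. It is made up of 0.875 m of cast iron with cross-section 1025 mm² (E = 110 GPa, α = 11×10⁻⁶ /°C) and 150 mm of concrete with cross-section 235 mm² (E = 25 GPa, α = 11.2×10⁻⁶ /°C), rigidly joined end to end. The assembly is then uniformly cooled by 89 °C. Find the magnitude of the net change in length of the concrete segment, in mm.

If the supports were absent, the total length change would be Σ αᵢΔT Lᵢ = 11×10⁻⁶×89×875 + 11.2×10⁻⁶×89×150 = 1.006 mm.
The walls prevent any net length change, so an axial force P (same in every segment) develops. Compatibility: P · Σ Lᵢ/(AᵢEᵢ) = δ_free.
The series flexibility is Σ Lᵢ/(AᵢEᵢ) = 875/(1025×110×10³) + 150/(235×25×10³) = 3.329×10⁻⁵ mm/N.
Hence P = δ_free / Σ(L/AE) = 1.006/3.329×10⁻⁵ = 30.22 kN (tensile).
For the concrete segment, free thermal change = 11.2×10⁻⁶×89×150 = 0.1495 mm and elastic change from P = 30220×150/(235×25×10³) = 0.7716 mm; these oppose, so the net change is 0.622 mm (segment lengthens).

|ΔL| ≈ 0.622 mm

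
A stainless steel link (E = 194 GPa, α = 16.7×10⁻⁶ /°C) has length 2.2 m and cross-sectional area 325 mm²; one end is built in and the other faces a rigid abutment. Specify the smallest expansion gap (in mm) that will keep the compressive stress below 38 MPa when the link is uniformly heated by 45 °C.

g ≈ 1.22 mm

Free expansion if unrestrained: δ_free = αΔT L = 16.7×10⁻⁶ × 45 × 2200 = 1.653 mm.
A stress of 38 MPa corresponds to the wall pushing the link back by σL/E = 38×2200/(194×10³) = 0.4309 mm.
The gap must absorb the remainder: g_min = 1.653 − 0.4309 = 1.222 mm.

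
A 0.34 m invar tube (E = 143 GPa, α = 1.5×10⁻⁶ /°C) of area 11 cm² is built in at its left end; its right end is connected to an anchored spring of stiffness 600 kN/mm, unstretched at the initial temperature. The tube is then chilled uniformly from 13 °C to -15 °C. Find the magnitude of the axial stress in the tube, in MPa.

If the spring were absent the tube would shorten by αΔT L = 1.5×10⁻⁶ × 28 × 340 = 0.01428 mm.
With a force P in the spring, the elastic change of the tube is PL/(AE) and that of the spring is P/k; compatibility requires their sum to equal δ_free.
P [ L/(AE) + 1/k ] = δ_free → P [ 340/(1100×143×10³) + 1/(600×10³) ] = 0.01428.
P = 0.01428 / 3.828×10⁻⁶ = 3730 N.
σ = P/A = 3730/1100 = 3.391 MPa.

σ ≈ 3.39 MPa (tensile)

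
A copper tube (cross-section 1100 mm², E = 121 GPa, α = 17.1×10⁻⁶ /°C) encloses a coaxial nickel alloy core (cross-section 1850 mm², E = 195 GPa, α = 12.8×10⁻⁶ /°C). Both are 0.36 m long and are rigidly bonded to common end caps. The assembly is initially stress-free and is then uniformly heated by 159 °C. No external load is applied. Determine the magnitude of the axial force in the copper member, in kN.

P ≈ 66.5 kN (compressive in the copper)

Equilibrium of a rigid end plate with no external load gives equal and opposite internal forces ±P in the two members. Since α_{copper} > α_{nickel alloy}, heating drives the copper into compression and the nickel alloy into tension.
Setting the final lengths equal and cancelling L: (α₁ − α₂)ΔT = P/(A₁E₁) + P/(A₂E₂).
|α₁ − α₂|·ΔT = 4.3×10⁻⁶ × 159 = 0.0006837.
1/(A₁E₁) + 1/(A₂E₂) = 1/(1100×121×10³) + 1/(1850×195×10³) = 1.029×10⁻⁸ N⁻¹.
P = 0.0006837 / 1.029×10⁻⁸ = 66470 N = 66.47 kN.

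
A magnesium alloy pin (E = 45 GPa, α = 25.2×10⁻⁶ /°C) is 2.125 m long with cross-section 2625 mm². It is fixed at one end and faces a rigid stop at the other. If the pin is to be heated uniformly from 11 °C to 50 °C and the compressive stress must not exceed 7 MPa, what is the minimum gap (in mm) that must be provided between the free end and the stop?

g ≈ 1.76 mm

With no wall the pin would lengthen by αΔT L = 25.2×10⁻⁶ × 39 × 2125 = 2.088 mm.
A stress of 7 MPa corresponds to the wall pushing the pin back by σL/E = 7×2125/(45×10³) = 0.3306 mm.
So the gap has to take up the difference, g_min = δ_free − σL/E = 2.088 − 0.3306 = 1.758 mm.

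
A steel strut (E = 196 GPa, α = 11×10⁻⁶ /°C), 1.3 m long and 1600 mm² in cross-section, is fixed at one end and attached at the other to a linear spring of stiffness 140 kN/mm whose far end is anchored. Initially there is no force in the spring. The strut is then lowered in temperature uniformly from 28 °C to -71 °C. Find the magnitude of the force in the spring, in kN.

Free thermal contraction: δ_free = αΔT L = 11×10⁻⁶ × 99 × 1300 = 1.416 mm.
Let P be the tensile force in the spring. The strut extends elastically by PL/(AE) and the spring stretches by P/k; together these equal δ_free.
P [ L/(AE) + 1/k ] = δ_free → P [ 1300/(1600×196×10³) + 1/(140×10³) ] = 1.416.
P = 1.416 / 1.129×10⁻⁵ = 125400 N.

P ≈ 125 kN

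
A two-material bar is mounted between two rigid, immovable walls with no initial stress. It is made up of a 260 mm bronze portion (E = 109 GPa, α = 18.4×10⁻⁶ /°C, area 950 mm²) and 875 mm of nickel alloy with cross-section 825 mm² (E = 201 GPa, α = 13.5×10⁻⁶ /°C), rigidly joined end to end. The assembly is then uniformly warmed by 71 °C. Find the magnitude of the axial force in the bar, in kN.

If the supports were absent, the total length change would be Σ αᵢΔT Lᵢ = 18.4×10⁻⁶×71×260 + 13.5×10⁻⁶×71×875 = 1.178 mm.
Since the ends are fixed, an axial force P builds up, equal in every segment, with P · Σ Lᵢ/(AᵢEᵢ) = δ_free.
The series flexibility is Σ Lᵢ/(AᵢEᵢ) = 260/(950×109×10³) + 875/(825×201×10³) = 7.788×10⁻⁶ mm/N.
Hence P = δ_free / Σ(L/AE) = 1.178/7.788×10⁻⁶ = 151.3 kN (compressive).

P ≈ 151 kN (compressive)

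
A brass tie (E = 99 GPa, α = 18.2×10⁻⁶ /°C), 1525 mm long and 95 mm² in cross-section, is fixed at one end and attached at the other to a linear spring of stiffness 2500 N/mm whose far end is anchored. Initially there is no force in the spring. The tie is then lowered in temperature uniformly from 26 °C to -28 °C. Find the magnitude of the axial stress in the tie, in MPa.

Free thermal contraction: δ_free = αΔT L = 18.2×10⁻⁶ × 54 × 1525 = 1.499 mm.
With a force P in the spring, the elastic change of the tie is PL/(AE) and that of the spring is P/k; compatibility requires their sum to equal δ_free.
So P = δ_free / [L/(AE) + 1/k] = 1.499 / [ 1525/(95×99×10³) + 1/(2500) ].
P = 1.499 / 0.0005621 = 2666 N.
σ = P/A = 2666/95 = 28.06 MPa.

σ ≈ 28.1 MPa (tensile)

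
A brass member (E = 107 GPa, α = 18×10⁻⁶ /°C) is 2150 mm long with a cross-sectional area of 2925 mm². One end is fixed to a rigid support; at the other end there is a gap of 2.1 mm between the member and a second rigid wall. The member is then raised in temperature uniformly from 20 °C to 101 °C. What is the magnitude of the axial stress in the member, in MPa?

Free thermal elongation = αΔT L = 18×10⁻⁶ × 81 × 2150 = 3.135 mm.
The gap closes (δ_free > 2.1 mm) and the wall then resists a further 3.135 − 2.1 = 1.035 mm of expansion.
That suppressed elongation corresponds to σ = E·Δ/L = 107×10³ × 1.035/2150 = 51.49 MPa.

σ ≈ 51.5 MPa (compressive)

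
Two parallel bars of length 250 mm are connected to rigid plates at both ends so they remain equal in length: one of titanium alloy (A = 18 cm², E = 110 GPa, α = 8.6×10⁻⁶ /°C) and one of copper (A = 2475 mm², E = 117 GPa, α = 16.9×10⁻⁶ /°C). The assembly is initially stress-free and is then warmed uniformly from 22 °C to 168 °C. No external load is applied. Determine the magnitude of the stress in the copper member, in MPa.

The copper has the larger α, so on heating it would change length more than the titanium alloy if both were free. The rigid plates force a common final length, so the copper is put into compression and the titanium alloy into tension, with equal and opposite forces P (no external load).
Equating the net (thermal + elastic) strains gives |α₁ − α₂|·ΔT = P·[1/(A₁E₁) + 1/(A₂E₂)].
|α₁ − α₂|·ΔT = 8.3×10⁻⁶ × 146 = 0.001212.
1/(A₁E₁) + 1/(A₂E₂) = 1/(1800×110×10³) + 1/(2475×117×10³) = 8.504×10⁻⁹ N⁻¹.
So P = 0.001212 / 8.504×10⁻⁹ = 142.5 kN.
σ_{copper} = P/A₂ = 142500/2475 = 57.58 MPa, compressive.

σ ≈ 57.6 MPa (compressive)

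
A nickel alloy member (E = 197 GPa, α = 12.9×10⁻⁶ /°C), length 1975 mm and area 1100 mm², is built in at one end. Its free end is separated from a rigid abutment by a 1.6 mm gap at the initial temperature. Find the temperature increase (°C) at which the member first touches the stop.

ΔT ≈ 62.8 °C

The gap closes when αΔT L = 1.6 mm, since the member is still unstressed at that instant.
ΔT = 1.6 / (12.9×10⁻⁶ × 1975) = 62.8 °C.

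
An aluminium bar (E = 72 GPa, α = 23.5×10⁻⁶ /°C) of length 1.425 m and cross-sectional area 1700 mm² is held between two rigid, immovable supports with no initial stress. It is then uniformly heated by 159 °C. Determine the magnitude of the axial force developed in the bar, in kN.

Full restraint means ε = 0, so the stress is σ = EαΔT = 72×10³ × 23.5×10⁻⁶ × 159 = 269 MPa.
P = AEαΔT = 1700 × 72×10³ × 23.5×10⁻⁶ × 159 = 457.3 kN (compressive).

P ≈ 457 kN (compressive)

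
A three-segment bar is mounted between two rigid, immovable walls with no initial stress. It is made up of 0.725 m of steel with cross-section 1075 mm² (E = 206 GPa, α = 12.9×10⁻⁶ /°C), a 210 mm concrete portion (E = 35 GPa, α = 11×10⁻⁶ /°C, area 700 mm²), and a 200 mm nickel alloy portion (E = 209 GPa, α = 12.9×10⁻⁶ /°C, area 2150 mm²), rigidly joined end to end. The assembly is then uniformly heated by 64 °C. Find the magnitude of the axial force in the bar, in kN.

Free thermal expansion of the whole bar: Σ αᵢΔT Lᵢ = 12.9×10⁻⁶×64×725 + 11×10⁻⁶×64×210 + 12.9×10⁻⁶×64×200 = 0.9115 mm.
The rigid supports impose zero overall length change; the single axial force P common to all segments must satisfy P Σ Lᵢ/(AᵢEᵢ) = δ_free.
Σ Lᵢ/(AᵢEᵢ) = 725/(1075×206×10³) + 210/(700×35×10³) + 200/(2150×209×10³) = 1.229×10⁻⁵ mm/N.
So P = 0.9115 / 1.229×10⁻⁵ = 74.17 kN, compressive.

P ≈ 74.2 kN (compressive)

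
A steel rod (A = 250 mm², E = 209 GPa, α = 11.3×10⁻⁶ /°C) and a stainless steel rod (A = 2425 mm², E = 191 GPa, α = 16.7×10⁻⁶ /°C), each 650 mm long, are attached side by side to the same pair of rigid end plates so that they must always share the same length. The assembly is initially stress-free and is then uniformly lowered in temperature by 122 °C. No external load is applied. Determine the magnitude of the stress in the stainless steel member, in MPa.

The stainless steel has the larger α, so on cooling it would change length more than the steel if both were free. The rigid plates force a common final length, so the stainless steel is put into tension and the steel into compression, with equal and opposite forces P (no external load).
Setting the final lengths equal and cancelling L: (α₁ − α₂)ΔT = P/(A₁E₁) + P/(A₂E₂).
|α₁ − α₂|·ΔT = 5.4×10⁻⁶ × 122 = 0.0006588.
1/(A₁E₁) + 1/(A₂E₂) = 1/(250×209×10³) + 1/(2425×191×10³) = 2.13×10⁻⁸ N⁻¹.
So P = 0.0006588 / 2.13×10⁻⁸ = 30.93 kN.
σ_{stainless steel} = P/A₂ = 30930/2425 = 12.76 MPa, tensile.

σ ≈ 12.8 MPa (tensile)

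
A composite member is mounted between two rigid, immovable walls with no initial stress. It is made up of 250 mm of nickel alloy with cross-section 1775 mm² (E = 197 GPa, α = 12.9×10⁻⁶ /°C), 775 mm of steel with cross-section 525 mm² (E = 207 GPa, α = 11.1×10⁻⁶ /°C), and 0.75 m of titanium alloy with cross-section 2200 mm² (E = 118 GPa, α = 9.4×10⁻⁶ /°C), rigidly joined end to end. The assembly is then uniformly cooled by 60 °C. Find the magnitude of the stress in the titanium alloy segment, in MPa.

Free thermal contraction of the whole bar: Σ αᵢΔT Lᵢ = 12.9×10⁻⁶×60×250 + 11.1×10⁻⁶×60×775 + 9.4×10⁻⁶×60×750 = 1.133 mm.
Since the ends are fixed, an axial force P builds up, equal in every segment, with P · Σ Lᵢ/(AᵢEᵢ) = δ_free.
The series flexibility is Σ Lᵢ/(AᵢEᵢ) = 250/(1775×197×10³) + 775/(525×207×10³) + 750/(2200×118×10³) = 1.074×10⁻⁵ mm/N.
Hence P = δ_free / Σ(L/AE) = 1.133/1.074×10⁻⁵ = 105.5 kN (tensile).
σ_{titanium alloy} = P / A = 105500 / 2200 = 47.96 MPa.

σ ≈ 48 MPa (tensile)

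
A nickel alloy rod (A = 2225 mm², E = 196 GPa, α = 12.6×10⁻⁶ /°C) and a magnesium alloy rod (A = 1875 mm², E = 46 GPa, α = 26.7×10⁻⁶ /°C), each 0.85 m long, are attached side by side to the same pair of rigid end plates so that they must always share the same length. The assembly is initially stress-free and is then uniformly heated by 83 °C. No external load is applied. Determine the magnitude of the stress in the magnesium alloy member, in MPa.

Equilibrium of a rigid end plate with no external load gives equal and opposite internal forces ±P in the two members. Since α_{magnesium alloy} > α_{nickel alloy}, heating drives the magnesium alloy into compression and the nickel alloy into tension.
Compatibility of the two members (thermal + elastic change equal): (α₁ − α₂)ΔT = P·[1/(A₁E₁) + 1/(A₂E₂)].
|α₁ − α₂|·ΔT = 14.1×10⁻⁶ × 83 = 0.00117.
1/(A₁E₁) + 1/(A₂E₂) = 1/(2225×196×10³) + 1/(1875×46×10³) = 1.389×10⁻⁸ N⁻¹.
P = 0.00117 / 1.389×10⁻⁸ = 84270 N = 84.27 kN.
σ_{magnesium alloy} = P/A₂ = 84270/1875 = 44.94 MPa, compressive.

σ ≈ 44.9 MPa (compressive)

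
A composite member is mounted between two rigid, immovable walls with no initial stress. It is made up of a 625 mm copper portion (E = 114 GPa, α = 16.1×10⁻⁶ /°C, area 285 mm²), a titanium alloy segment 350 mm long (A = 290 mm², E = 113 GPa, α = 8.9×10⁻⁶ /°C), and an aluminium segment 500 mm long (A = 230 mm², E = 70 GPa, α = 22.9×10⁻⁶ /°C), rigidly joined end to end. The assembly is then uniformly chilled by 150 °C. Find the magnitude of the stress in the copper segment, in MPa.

Free thermal contraction of the whole bar: Σ αᵢΔT Lᵢ = 16.1×10⁻⁶×150×625 + 8.9×10⁻⁶×150×350 + 22.9×10⁻⁶×150×500 = 3.694 mm.
Since the ends are fixed, an axial force P builds up, equal in every segment, with P · Σ Lᵢ/(AᵢEᵢ) = δ_free.
Σ Lᵢ/(AᵢEᵢ) = 625/(285×114×10³) + 350/(290×113×10³) + 500/(230×70×10³) = 6.097×10⁻⁵ mm/N.
Hence P = δ_free / Σ(L/AE) = 3.694/6.097×10⁻⁵ = 60.59 kN (tensile).
σ_{copper} = P / A = 60590 / 285 = 212.6 MPa.

σ ≈ 213 MPa (tensile)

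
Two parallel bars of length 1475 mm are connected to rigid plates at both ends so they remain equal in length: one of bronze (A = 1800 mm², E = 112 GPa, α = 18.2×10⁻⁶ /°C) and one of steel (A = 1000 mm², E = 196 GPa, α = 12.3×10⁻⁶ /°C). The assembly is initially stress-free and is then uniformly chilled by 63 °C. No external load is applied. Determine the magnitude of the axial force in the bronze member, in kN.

The bronze has the larger α, so on cooling it would change length more than the steel if both were free. The rigid plates force a common final length, so the bronze is put into tension and the steel into compression, with equal and opposite forces P (no external load).
Equating the net (thermal + elastic) strains gives |α₁ − α₂|·ΔT = P·[1/(A₁E₁) + 1/(A₂E₂)].
|α₁ − α₂|·ΔT = 5.9×10⁻⁶ × 63 = 0.0003717.
1/(A₁E₁) + 1/(A₂E₂) = 1/(1800×112×10³) + 1/(1000×196×10³) = 1.006×10⁻⁸ N⁻¹.
So P = 0.0003717 / 1.006×10⁻⁸ = 36.94 kN.

P ≈ 36.9 kN (tensile in the bronze)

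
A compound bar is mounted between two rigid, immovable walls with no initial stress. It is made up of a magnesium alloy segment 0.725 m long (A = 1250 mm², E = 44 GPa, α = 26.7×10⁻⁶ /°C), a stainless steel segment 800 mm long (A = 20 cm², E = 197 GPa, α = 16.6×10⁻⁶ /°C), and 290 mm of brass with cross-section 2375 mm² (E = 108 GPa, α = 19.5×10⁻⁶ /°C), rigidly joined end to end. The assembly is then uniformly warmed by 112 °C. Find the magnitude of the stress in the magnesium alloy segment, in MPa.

Free thermal expansion of the whole bar: Σ αᵢΔT Lᵢ = 26.7×10⁻⁶×112×725 + 16.6×10⁻⁶×112×800 + 19.5×10⁻⁶×112×290 = 4.289 mm.
Since the ends are fixed, an axial force P builds up, equal in every segment, with P · Σ Lᵢ/(AᵢEᵢ) = δ_free.
Σ Lᵢ/(AᵢEᵢ) = 725/(1250×44×10³) + 800/(2000×197×10³) + 290/(2375×108×10³) = 1.634×10⁻⁵ mm/N.
Hence P = δ_free / Σ(L/AE) = 4.289/1.634×10⁻⁵ = 262.4 kN (compressive).
σ_{magnesium alloy} = P / A = 262400 / 1250 = 209.9 MPa.

σ ≈ 210 MPa (compressive)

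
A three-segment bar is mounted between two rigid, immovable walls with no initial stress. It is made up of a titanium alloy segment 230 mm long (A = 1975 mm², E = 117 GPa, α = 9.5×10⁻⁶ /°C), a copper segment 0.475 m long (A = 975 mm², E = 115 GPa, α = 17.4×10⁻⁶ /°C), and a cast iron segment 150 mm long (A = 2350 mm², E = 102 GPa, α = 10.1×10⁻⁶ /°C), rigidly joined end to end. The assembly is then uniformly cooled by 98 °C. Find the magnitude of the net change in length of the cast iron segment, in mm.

|ΔL| ≈ 0.0232 mm

Free thermal contraction of the whole bar: Σ αᵢΔT Lᵢ = 9.5×10⁻⁶×98×230 + 17.4×10⁻⁶×98×475 + 10.1×10⁻⁶×98×150 = 1.173 mm.
The rigid supports impose zero overall length change; the single axial force P common to all segments must satisfy P Σ Lᵢ/(AᵢEᵢ) = δ_free.
The series flexibility is Σ Lᵢ/(AᵢEᵢ) = 230/(1975×117×10³) + 475/(975×115×10³) + 150/(2350×102×10³) = 5.857×10⁻⁶ mm/N.
Hence P = δ_free / Σ(L/AE) = 1.173/5.857×10⁻⁶ = 200.2 kN (tensile).
For the cast iron segment, free thermal change = 10.1×10⁻⁶×98×150 = 0.1485 mm and elastic change from P = 200200×150/(2350×102×10³) = 0.1253 mm; these oppose, so the net change is 0.0232 mm (segment shortens).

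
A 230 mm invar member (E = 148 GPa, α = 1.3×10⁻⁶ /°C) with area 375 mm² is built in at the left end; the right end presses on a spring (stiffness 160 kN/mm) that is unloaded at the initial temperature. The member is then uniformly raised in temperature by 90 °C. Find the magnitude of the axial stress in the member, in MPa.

σ ≈ 6.9 MPa (compressive)

If the spring were absent the member would lengthen by αΔT L = 1.3×10⁻⁶ × 90 × 230 = 0.02691 mm.
Let P be the compressive force at the spring. The member shortens elastically by PL/(AE) and the spring compresses by P/k; together these equal δ_free.
So P = δ_free / [L/(AE) + 1/k] = 0.02691 / [ 230/(375×148×10³) + 1/(160×10³) ].
P = 0.02691 / 1.039×10⁻⁵ = 2589 N.
σ = P/A = 2589/375 = 6.904 MPa.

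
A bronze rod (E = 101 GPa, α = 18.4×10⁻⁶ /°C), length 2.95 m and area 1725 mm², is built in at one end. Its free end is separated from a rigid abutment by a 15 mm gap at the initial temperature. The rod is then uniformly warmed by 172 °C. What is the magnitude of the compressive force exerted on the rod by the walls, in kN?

If the wall were absent the rod would grow by αΔT L = 18.4×10⁻⁶ × 172 × 2950 = 9.336 mm.
This is smaller than the 15 mm clearance, so the rod expands freely without reaching the stop — the stress is zero.

P ≈ 0 kN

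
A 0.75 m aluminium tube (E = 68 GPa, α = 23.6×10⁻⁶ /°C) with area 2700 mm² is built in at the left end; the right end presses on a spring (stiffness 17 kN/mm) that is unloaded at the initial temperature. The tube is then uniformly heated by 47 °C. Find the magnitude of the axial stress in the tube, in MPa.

σ ≈ 4.9 MPa (compressive)

Free thermal expansion: δ_free = αΔT L = 23.6×10⁻⁶ × 47 × 750 = 0.8319 mm.
With a force P in the spring, the elastic change of the tube is PL/(AE) and that of the spring is P/k; compatibility requires their sum to equal δ_free.
P [ L/(AE) + 1/k ] = δ_free → P [ 750/(2700×68×10³) + 1/(17×10³) ] = 0.8319.
P = 0.8319 / 6.291×10⁻⁵ = 13220 N.
σ = P/A = 13220/2700 = 4.898 MPa.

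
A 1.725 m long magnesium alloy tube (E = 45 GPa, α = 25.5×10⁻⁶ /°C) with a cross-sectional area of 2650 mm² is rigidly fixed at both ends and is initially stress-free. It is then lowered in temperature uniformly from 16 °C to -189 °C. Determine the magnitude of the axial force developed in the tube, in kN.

P ≈ 623 kN (tensile)

Full restraint means ε = 0, so the stress is σ = EαΔT = 45×10³ × 25.5×10⁻⁶ × 205 = 235.2 MPa.
Then P = σA = 235.2 × 2650 mm² = 623.4 kN, tensile.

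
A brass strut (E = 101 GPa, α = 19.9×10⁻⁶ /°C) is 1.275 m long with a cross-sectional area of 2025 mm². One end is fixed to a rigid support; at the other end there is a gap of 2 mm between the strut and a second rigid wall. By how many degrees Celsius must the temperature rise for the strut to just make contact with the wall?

The gap closes when αΔT L = 2 mm, since the strut is still unstressed at that instant.
So ΔT = g/(αL) = 2/(19.9×10⁻⁶ × 1275) = 78.83 °C.

ΔT ≈ 78.8 °C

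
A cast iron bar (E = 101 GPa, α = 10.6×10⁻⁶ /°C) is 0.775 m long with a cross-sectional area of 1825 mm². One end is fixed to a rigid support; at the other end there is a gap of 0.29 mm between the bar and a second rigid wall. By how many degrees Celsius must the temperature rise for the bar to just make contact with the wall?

The gap closes when αΔT L = 0.29 mm, since the bar is still unstressed at that instant.
So ΔT = g/(αL) = 0.29/(10.6×10⁻⁶ × 775) = 35.3 °C.

ΔT ≈ 35.3 °C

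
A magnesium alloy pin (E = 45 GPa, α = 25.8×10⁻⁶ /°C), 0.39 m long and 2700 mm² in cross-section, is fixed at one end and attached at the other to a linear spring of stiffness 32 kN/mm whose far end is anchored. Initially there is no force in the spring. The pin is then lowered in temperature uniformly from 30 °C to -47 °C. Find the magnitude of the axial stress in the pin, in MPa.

σ ≈ 8.33 MPa (tensile)

If the spring were absent the pin would shorten by αΔT L = 25.8×10⁻⁶ × 77 × 390 = 0.7748 mm.
Let P be the tensile force in the spring. The pin extends elastically by PL/(AE) and the spring stretches by P/k; together these equal δ_free.
P [ L/(AE) + 1/k ] = δ_free → P [ 390/(2700×45×10³) + 1/(32×10³) ] = 0.7748.
P = 0.7748 / 3.446×10⁻⁵ = 22480 N.
σ = P/A = 22480/2700 = 8.327 MPa.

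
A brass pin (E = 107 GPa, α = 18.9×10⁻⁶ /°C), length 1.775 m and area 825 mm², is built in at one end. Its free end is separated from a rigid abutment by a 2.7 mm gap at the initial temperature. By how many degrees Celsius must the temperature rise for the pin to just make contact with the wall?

ΔT ≈ 80.5 °C

Contact occurs when the free expansion equals the gap: αΔT L = 2.7 mm.
So ΔT = g/(αL) = 2.7/(18.9×10⁻⁶ × 1775) = 80.48 °C.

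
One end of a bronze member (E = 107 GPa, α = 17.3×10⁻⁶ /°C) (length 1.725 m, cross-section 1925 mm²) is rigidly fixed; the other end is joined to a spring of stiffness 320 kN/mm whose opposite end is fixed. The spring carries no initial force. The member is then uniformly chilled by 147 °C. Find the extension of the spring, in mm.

δ ≈ 1.19 mm

Free thermal contraction: δ_free = αΔT L = 17.3×10⁻⁶ × 147 × 1725 = 4.387 mm.
Let P be the tensile force in the spring. The member extends elastically by PL/(AE) and the spring stretches by P/k; together these equal δ_free.
So P = δ_free / [L/(AE) + 1/k] = 4.387 / [ 1725/(1925×107×10³) + 1/(320×10³) ].
P = 4.387 / 1.15×10⁻⁵ = 381500 N.
Spring extension = P/k = 381500/(320×10³) = 1.192 mm.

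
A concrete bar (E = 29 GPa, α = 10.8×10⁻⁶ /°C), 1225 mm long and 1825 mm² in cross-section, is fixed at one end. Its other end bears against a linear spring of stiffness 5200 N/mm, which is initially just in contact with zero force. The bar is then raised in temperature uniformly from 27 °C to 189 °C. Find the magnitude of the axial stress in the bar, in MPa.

σ ≈ 5.45 MPa (compressive)

The unrestrained thermal change is αΔT L = 10.8×10⁻⁶ × 162 × 1225 = 2.143 mm.
Let P be the compressive force at the spring. The bar shortens elastically by PL/(AE) and the spring compresses by P/k; together these equal δ_free.
So P = δ_free / [L/(AE) + 1/k] = 2.143 / [ 1225/(1825×29×10³) + 1/(5200) ].
P = 2.143 / 0.0002155 = 9948 N.
σ = P/A = 9948/1825 = 5.451 MPa.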